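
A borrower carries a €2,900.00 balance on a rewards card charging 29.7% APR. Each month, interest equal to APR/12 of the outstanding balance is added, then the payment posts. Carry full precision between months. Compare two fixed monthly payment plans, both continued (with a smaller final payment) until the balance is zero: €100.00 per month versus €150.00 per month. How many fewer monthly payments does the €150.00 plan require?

Monthly rate r = 29.7%/12 = 2.475% = 0.02475.
At €100.00/mo: n = ⌈−ln(1 − rB₀/P)/ln(1+r)⌉ = 52 payments (last €74.18); total interest = total paid − €2,900.00 = €2,274.18.
At €150.00/mo: 27 payments (last €94.79); total interest €1,094.79.
Payments saved = 52 − 27 = 25.

25 fewer payments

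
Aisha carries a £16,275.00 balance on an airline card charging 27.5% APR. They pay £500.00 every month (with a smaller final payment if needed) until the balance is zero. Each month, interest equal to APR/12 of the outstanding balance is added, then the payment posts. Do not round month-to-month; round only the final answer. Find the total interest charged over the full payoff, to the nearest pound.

£13,962

Monthly rate r = 27.5%/12 = 2.29167% = 0.0229167.
Payoff takes n = ⌈−ln(1 − rB₀/P)/ln(1+r)⌉ = ⌈60.472⌉ = 61 payments; the last is £237.39.
Total paid = 60·£500.00 + £237.39 = £30,237.39.
Total interest = total paid − principal = £30,237.39 − £16,275.00 = £13,962.39.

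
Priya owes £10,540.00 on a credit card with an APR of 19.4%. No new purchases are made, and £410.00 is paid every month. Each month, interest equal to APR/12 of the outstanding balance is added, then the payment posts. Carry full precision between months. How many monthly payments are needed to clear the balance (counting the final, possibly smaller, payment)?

Monthly rate r = 19.4%/12 = 1.61667% = 0.0161667.
Recurrence: B ← B·(1+r) − £410.00.
Month 1: interest £170.40; balance after payment £10,300.40.
Month 2: interest £166.52; balance after payment £10,056.92.
Closed form: n = −ln(1 − rB₀/P)/ln(1+r) = −ln(0.5844)/ln(1.01617) ≈ 33.495, so the balance reaches zero during payment 34.

34 months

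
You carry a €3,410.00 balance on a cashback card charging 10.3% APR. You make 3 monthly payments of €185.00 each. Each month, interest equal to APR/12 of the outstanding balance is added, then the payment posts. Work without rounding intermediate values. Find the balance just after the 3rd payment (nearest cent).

Monthly rate r = 10.3%/12 = 0.858333% = 0.00858333.
Each month: B ← B·(1+r) − €185.00.
Month 1: interest €29.27; balance after payment €3,254.27.
Month 2: interest €27.93; balance after payment €3,097.20.
Month 3: interest €26.58; balance after payment €2,938.79.

€2,938.79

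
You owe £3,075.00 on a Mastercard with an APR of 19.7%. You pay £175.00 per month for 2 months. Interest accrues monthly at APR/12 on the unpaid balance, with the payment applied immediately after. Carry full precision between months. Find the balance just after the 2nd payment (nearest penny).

Monthly rate r = 19.7%/12 = 1.64167% = 0.0164167.
Each month: B ← B·(1+r) − £175.00.
Month 1: interest £50.48; balance after payment £2,950.48.
Month 2: interest £48.44; balance after payment £2,823.92.

£2,823.92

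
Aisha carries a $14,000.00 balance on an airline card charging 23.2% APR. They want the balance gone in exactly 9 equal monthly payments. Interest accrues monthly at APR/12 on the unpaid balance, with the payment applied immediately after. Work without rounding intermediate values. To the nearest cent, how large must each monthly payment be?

Monthly rate r = 23.2%/12 = 1.93333% = 0.0193333.
Level-payment amortization: P = B₀·r / (1 − (1+r)^(−n)) = 14000.00·0.0193333 / (1 − 1.01933^(−9)).
Denominator 1 − (1+r)^(−9) = 0.15830652.
P = 270.667 / 0.15830652 ≈ 1709.76.

$1,709.76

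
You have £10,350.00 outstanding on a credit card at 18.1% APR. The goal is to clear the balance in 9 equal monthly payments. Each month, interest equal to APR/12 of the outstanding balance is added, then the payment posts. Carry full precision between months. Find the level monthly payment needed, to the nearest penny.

£1,238.46

Monthly rate r = 18.1%/12 = 1.50833% = 0.0150833.
Level-payment amortization: P = B₀·r / (1 − (1+r)^(−n)) = 10350.00·0.0150833 / (1 − 1.01508^(−9)).
Denominator 1 − (1+r)^(−9) = 0.126053745.
P = 156.113 / 0.126053745 ≈ 1238.46.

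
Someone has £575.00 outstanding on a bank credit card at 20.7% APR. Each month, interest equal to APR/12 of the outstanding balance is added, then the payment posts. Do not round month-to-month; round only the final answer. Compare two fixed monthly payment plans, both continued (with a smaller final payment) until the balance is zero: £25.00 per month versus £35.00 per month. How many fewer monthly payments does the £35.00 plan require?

Monthly rate r = 20.7%/12 = 1.725% = 0.01725.
At £25.00/mo: n = ⌈−ln(1 − rB₀/P)/ln(1+r)⌉ = 30 payments (last £13.85); total interest = total paid − £575.00 = £163.85.
At £35.00/mo: 20 payments (last £17.00); total interest £107.00.
Payments saved = 30 − 20 = 10.

10 fewer payments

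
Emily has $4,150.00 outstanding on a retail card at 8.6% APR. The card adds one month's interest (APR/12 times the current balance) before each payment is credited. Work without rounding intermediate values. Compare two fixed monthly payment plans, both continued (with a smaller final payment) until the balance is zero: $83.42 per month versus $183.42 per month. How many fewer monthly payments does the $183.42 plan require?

Monthly rate r = 8.6%/12 = 0.716667% = 0.00716667.
At $83.42/mo: n = ⌈−ln(1 − rB₀/P)/ln(1+r)⌉ = 62 payments (last $61.63); total interest = total paid − $4,150.00 = $1,000.25.
At $183.42/mo: 25 payments (last $142.16); total interest $394.24.
Payments saved = 62 − 25 = 37.

37 fewer payments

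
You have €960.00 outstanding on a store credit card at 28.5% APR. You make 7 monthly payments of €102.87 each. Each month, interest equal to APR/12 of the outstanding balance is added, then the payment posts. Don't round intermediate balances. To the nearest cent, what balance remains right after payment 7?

Monthly rate r = 28.5%/12 = 2.375% = 0.02375.
Each month: B ← B·(1+r) − €102.87.
Month 1: interest €22.80; balance after payment €879.93.
Month 2: interest €20.90; balance after payment €797.96.
Month 3: interest €18.95; balance after payment €714.04.
Month 4: interest €16.96; balance after payment €628.13.
Month 5: interest €14.92; balance after payment €540.18.
Month 6: interest €12.83; balance after payment €450.14.
Month 7: interest €10.69; balance after payment €357.96.

€357.96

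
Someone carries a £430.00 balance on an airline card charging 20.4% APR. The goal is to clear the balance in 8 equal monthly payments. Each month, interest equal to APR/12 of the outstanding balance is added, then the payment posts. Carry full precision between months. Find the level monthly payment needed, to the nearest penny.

£57.94

Monthly rate r = 20.4%/12 = 1.7% = 0.017.
Level-payment amortization: P = B₀·r / (1 − (1+r)^(−n)) = 430.00·0.017 / (1 − 1.017^(−8)).
Denominator 1 − (1+r)^(−8) = 0.126159083.
P = 7.31 / 0.126159083 ≈ 57.94.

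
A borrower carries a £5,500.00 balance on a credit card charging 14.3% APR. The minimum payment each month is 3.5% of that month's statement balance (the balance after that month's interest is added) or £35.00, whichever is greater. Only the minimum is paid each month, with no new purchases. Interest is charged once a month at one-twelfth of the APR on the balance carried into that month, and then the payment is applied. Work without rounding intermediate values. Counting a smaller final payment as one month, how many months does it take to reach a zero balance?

Monthly rate r = 14.3%/12 = 1.19167% = 0.0119167.
While 3.5% of the post-interest balance exceeds £35.00, each month B ← (B·(1+r))·(1 − 0.035), i.e. B shrinks by the factor (1+r)·0.965 = 0.9765.
This holds for months 1–73. Entering month 74 the balance is £969.22; 3.5% of the post-interest balance is now below £35.00, so the flat £35.00 minimum applies from here.
From month 74 a fixed £35.00 at rate r clears £969.22 in 34 more payments. Total: 73 + 34 = 107 months.

107 months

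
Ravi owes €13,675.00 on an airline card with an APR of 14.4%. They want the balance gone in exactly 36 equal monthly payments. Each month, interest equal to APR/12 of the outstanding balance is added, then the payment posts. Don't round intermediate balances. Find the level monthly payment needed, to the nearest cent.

Monthly rate r = 14.4%/12 = 1.2% = 0.012.
Level-payment amortization: P = B₀·r / (1 − (1+r)^(−n)) = 13675.00·0.012 / (1 − 1.012^(−36)).
Denominator 1 − (1+r)^(−36) = 0.349119066.
P = 164.1 / 0.349119066 ≈ 470.04.

€470.04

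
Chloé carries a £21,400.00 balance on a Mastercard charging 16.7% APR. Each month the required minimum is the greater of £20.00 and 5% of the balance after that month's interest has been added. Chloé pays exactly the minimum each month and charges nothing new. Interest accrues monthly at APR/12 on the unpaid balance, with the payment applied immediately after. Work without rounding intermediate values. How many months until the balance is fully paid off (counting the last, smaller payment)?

130 months

Monthly rate r = 16.7%/12 = 1.39167% = 0.0139167.
While 5% of the post-interest balance exceeds £20.00, each month B ← (B·(1+r))·(1 − 0.05), i.e. B shrinks by the factor (1+r)·0.95 = 0.96322.
This holds for months 1–107. Entering month 108 the balance is £388.22; 5% of the post-interest balance is now below £20.00, so the flat £20.00 minimum applies from here.
From month 108 a fixed £20.00 at rate r clears £388.22 in 23 more payments. Total: 107 + 23 = 130 months.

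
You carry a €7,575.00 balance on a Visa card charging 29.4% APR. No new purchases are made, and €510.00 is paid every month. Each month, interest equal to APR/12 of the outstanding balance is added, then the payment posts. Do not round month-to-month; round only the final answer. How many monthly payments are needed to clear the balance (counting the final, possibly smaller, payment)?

19 payments

Monthly rate r = 29.4%/12 = 2.45% = 0.0245.
Recurrence: B ← B·(1+r) − €510.00.
Month 1: interest €185.59; balance after payment €7,250.59.
Month 2: interest €177.64; balance after payment €6,918.23.
Closed form: n = −ln(1 − rB₀/P)/ln(1+r) = −ln(0.6361)/ln(1.0245) ≈ 18.690, so the balance reaches zero during payment 19.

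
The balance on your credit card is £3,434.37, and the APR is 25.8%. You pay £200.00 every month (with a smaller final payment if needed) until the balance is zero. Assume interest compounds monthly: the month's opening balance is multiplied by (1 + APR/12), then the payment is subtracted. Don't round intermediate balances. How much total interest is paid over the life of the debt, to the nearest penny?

£898.14

Monthly rate r = 25.8%/12 = 2.15% = 0.0215.
Payoff takes n = ⌈−ln(1 − rB₀/P)/ln(1+r)⌉ = ⌈21.660⌉ = 22 payments; the last is £132.51.
Total paid = 21·£200.00 + £132.51 = £4,332.51.
Total interest = total paid − principal = £4,332.51 − £3,434.37 = £898.14.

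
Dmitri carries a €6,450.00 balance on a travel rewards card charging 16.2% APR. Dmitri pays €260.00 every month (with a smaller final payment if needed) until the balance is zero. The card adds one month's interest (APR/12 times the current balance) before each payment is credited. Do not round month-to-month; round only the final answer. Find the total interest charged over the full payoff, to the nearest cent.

€1,457.70

Monthly rate r = 16.2%/12 = 1.35% = 0.0135.
Payoff takes n = ⌈−ln(1 − rB₀/P)/ln(1+r)⌉ = ⌈30.413⌉ = 31 payments; the last is €107.70.
Total paid = 30·€260.00 + €107.70 = €7,907.70.
Total interest = total paid − principal = €7,907.70 − €6,450.00 = €1,457.70.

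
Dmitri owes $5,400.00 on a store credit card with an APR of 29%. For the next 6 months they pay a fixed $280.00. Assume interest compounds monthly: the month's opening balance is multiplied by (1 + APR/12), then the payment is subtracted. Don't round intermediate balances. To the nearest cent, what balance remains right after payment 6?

Monthly rate r = 29%/12 = 2.41667% = 0.0241667.
Each month: B ← B·(1+r) − $280.00.
Month 1: interest $130.50; balance after payment $5,250.50.
Month 2: interest $126.89; balance after payment $5,097.39.
Month 3: interest $123.19; balance after payment $4,940.57.
Month 4: interest $119.40; balance after payment $4,779.97.
Month 5: interest $115.52; balance after payment $4,615.49.
Month 6: interest $111.54; balance after payment $4,447.03.

$4,447.03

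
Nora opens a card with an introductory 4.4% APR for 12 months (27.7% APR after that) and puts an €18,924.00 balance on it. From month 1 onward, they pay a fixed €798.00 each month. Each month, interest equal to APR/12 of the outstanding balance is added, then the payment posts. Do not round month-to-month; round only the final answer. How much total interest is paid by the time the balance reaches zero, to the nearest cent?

Promo months 1–12 at r₀ = 4.4%/12 = 0.00366667; months 13+ at r₁ = 27.7%/12 = 0.0230833.
After month 12: iterate B ← B·(1+r₀) − €798.00 for 12 months → €10,002.16.
Then at r₁ with €798.00/mo: n₂ = −ln(1 − r₁·B/P)/ln(1+r₁) ≈ 14.97 → 15 more payments.
Total paid = 26·€798.00 + €771.34 = €21,519.34; interest = €21,519.34 − €18,924.00 = €2,595.34.

€2,595.34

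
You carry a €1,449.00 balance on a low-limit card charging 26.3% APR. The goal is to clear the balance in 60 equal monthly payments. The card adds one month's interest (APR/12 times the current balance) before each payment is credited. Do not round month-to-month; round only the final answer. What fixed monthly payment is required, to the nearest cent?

€43.64

Monthly rate r = 26.3%/12 = 2.19167% = 0.0219167.
Level-payment amortization: P = B₀·r / (1 − (1+r)^(−n)) = 1449.00·0.0219167 / (1 − 1.02192^(−60)).
Denominator 1 − (1+r)^(−60) = 0.727685312.
P = 31.7573 / 0.727685312 ≈ 43.64.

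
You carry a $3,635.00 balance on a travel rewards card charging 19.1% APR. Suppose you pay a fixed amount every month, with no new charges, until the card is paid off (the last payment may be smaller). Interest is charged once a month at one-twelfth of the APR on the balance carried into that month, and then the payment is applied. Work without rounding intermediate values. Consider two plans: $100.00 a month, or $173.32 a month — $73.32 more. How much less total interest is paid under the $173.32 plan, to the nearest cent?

Monthly rate r = 19.1%/12 = 1.59167% = 0.0159167.
At $100.00/mo: n = ⌈−ln(1 − rB₀/P)/ln(1+r)⌉ = 55 payments (last $72.17); total interest = total paid − $3,635.00 = $1,837.17.
At $173.32/mo: 26 payments (last $125.47); total interest $823.47.
Interest saved = $1,837.17 − $823.47 = $1,013.70.

$1,013.70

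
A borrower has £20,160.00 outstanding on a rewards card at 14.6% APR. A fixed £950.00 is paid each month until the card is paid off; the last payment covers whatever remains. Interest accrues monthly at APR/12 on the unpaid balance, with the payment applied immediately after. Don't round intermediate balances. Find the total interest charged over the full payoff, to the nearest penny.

£3,302.93

Monthly rate r = 14.6%/12 = 1.21667% = 0.0121667.
Payoff takes n = ⌈−ln(1 − rB₀/P)/ln(1+r)⌉ = ⌈24.697⌉ = 25 payments; the last is £662.93.
Total paid = 24·£950.00 + £662.93 = £23,462.93.
Total interest = total paid − principal = £23,462.93 − £20,160.00 = £3,302.93.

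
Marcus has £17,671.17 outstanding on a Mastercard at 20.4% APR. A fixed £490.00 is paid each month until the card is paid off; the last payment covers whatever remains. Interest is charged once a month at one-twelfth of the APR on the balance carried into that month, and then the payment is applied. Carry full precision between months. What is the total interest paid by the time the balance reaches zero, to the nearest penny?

Monthly rate r = 20.4%/12 = 1.7% = 0.017.
Payoff takes n = ⌈−ln(1 − rB₀/P)/ln(1+r)⌉ = ⌈56.329⌉ = 57 payments; the last is £162.02.
Total paid = 56·£490.00 + £162.02 = £27,602.02.
Total interest = total paid − principal = £27,602.02 − £17,671.17 = £9,930.85.

£9,930.85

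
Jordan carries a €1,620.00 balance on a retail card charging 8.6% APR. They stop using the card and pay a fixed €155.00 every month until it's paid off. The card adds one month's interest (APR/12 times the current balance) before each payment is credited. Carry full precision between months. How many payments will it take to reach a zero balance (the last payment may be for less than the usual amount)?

11 payments

Monthly rate r = 8.6%/12 = 0.716667% = 0.00716667.
Recurrence: B ← B·(1+r) − €155.00.
Month 1: interest €11.61; balance after payment €1,476.61.
Month 2: interest €10.58; balance after payment €1,332.19.
Closed form: n = −ln(1 − rB₀/P)/ln(1+r) = −ln(0.9251)/ln(1.00717) ≈ 10.903, so the balance reaches zero during payment 11.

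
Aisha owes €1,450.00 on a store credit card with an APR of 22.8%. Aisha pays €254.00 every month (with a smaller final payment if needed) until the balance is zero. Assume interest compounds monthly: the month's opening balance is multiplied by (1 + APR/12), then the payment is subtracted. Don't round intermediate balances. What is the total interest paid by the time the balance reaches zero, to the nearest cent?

€99.58

Monthly rate r = 22.8%/12 = 1.9% = 0.019.
Payoff takes n = ⌈−ln(1 − rB₀/P)/ln(1+r)⌉ = ⌈6.100⌉ = 7 payments; the last is €25.58.
Total paid = 6·€254.00 + €25.58 = €1,549.58.
Total interest = total paid − principal = €1,549.58 − €1,450.00 = €99.58.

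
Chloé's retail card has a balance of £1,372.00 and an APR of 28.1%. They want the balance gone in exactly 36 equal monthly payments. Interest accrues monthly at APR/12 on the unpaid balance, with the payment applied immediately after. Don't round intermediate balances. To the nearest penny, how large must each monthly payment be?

Monthly rate r = 28.1%/12 = 2.34167% = 0.0234167.
Level-payment amortization: P = B₀·r / (1 − (1+r)^(−n)) = 1372.00·0.0234167 / (1 − 1.02342^(−36)).
Denominator 1 − (1+r)^(−36) = 0.565379178.
P = 32.1277 / 0.565379178 ≈ 56.82.

£56.82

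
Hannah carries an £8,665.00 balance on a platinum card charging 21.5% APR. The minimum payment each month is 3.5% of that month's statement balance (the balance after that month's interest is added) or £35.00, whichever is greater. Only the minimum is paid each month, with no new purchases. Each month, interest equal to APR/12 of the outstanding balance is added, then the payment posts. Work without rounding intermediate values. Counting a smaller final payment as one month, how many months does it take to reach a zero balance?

162 months

Monthly rate r = 21.5%/12 = 1.79167% = 0.0179167.
While 3.5% of the post-interest balance exceeds £35.00, each month B ← (B·(1+r))·(1 − 0.035), i.e. B shrinks by the factor (1+r)·0.965 = 0.98229.
This holds for months 1–122. Entering month 123 the balance is £979.47; 3.5% of the post-interest balance is now below £35.00, so the flat £35.00 minimum applies from here.
From month 123 a fixed £35.00 at rate r clears £979.47 in 40 more payments. Total: 122 + 40 = 162 months.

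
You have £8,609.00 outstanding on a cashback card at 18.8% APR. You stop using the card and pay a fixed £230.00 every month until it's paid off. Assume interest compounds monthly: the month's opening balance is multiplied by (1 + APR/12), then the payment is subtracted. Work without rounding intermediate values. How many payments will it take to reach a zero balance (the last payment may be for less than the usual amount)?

Monthly rate r = 18.8%/12 = 1.56667% = 0.0156667.
Recurrence: B ← B·(1+r) − £230.00.
Month 1: interest £134.87; balance after payment £8,513.87.
Month 2: interest £133.38; balance after payment £8,417.26.
Closed form: n = −ln(1 − rB₀/P)/ln(1+r) = −ln(0.41359)/ln(1.01567) ≈ 56.794, so the balance reaches zero during payment 57.

57 months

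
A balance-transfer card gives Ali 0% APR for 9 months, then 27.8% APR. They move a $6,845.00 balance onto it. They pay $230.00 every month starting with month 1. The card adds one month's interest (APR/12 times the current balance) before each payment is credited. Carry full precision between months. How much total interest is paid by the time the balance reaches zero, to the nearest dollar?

$1,811

Promo months 1–9 at r₀ = 0%/12 = 0; months 10+ at r₁ = 27.8%/12 = 0.0231667.
After month 9 (no interest yet): B = $6,845.00 − 9·$230.00 = $4,775.00.
Then at r₁ with $230.00/mo: n₂ = −ln(1 − r₁·B/P)/ln(1+r₁) ≈ 28.63 → 29 more payments.
Total paid = 37·$230.00 + $146.31 = $8,656.31; interest = $8,656.31 − $6,845.00 = $1,811.31.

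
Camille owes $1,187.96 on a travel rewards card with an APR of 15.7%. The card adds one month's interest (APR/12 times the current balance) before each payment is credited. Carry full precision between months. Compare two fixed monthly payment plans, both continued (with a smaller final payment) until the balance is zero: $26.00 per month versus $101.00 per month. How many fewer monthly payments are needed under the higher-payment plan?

58 fewer payments

Monthly rate r = 15.7%/12 = 1.30833% = 0.0130833.
At $26.00/mo: n = ⌈−ln(1 − rB₀/P)/ln(1+r)⌉ = 71 payments (last $1.77); total interest = total paid − $1,187.96 = $633.81.
At $101.00/mo: 13 payments (last $86.48); total interest $110.52.
Payments saved = 71 − 13 = 58.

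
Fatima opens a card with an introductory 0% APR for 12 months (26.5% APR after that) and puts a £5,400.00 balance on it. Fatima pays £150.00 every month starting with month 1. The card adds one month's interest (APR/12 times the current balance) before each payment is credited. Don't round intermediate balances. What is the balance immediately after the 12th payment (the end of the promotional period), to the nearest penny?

£3,600.00

Promo months 1–12 at r₀ = 0%/12 = 0; months 13+ at r₁ = 26.5%/12 = 0.0220833.
After month 12 (no interest yet): B = £5,400.00 − 12·£150.00 = £3,600.00.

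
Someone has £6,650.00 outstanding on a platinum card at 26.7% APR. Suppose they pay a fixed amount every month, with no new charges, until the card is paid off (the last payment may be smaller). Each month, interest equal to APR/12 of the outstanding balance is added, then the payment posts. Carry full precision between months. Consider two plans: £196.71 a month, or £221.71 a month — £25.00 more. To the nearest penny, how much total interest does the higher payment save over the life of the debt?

£1,381.19

Monthly rate r = 26.7%/12 = 2.225% = 0.02225.
At £196.71/mo: n = ⌈−ln(1 − rB₀/P)/ln(1+r)⌉ = 64 payments (last £78.23); total interest = total paid − £6,650.00 = £5,820.96.
At £221.71/mo: 51 payments (last £4.27); total interest £4,439.77.
Interest saved = £5,820.96 − £4,439.77 = £1,381.19.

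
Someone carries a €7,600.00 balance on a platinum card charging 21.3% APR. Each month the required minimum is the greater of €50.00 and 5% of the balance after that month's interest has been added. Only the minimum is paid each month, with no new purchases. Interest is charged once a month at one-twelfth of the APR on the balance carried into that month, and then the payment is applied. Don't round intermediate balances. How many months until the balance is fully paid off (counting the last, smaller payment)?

86 months

Monthly rate r = 21.3%/12 = 1.775% = 0.01775.
While 5% of the post-interest balance exceeds €50.00, each month B ← (B·(1+r))·(1 − 0.05), i.e. B shrinks by the factor (1+r)·0.95 = 0.96686.
This holds for months 1–61. Entering month 62 the balance is €972.88; 5% of the post-interest balance is now below €50.00, so the flat €50.00 minimum applies from here.
From month 62 a fixed €50.00 at rate r clears €972.88 in 25 more payments. Total: 61 + 25 = 86 months.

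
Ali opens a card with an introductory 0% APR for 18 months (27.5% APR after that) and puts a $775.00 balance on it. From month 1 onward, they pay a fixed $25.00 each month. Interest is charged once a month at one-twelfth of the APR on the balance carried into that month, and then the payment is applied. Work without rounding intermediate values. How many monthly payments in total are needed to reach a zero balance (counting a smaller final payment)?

Promo months 1–18 at r₀ = 0%/12 = 0; months 19+ at r₁ = 27.5%/12 = 0.0229167.
After month 18 (no interest yet): B = $775.00 − 18·$25.00 = $325.00.
Then at r₁ with $25.00/mo: n₂ = −ln(1 − r₁·B/P)/ln(1+r₁) ≈ 15.61 → 16 more payments.

34 payments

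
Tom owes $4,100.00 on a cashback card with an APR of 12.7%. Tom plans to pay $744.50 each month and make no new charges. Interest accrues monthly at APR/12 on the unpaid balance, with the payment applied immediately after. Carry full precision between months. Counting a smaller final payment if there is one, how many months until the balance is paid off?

Monthly rate r = 12.7%/12 = 1.05833% = 0.0105833.
Recurrence: B ← B·(1+r) − $744.50.
Month 1: interest $43.39; balance after payment $3,398.89.
Month 2: interest $35.97; balance after payment $2,690.36.
Month 3: interest $28.47; balance after payment $1,974.34.
Month 4: interest $20.90; balance after payment $1,250.73.
Month 5: interest $13.24; balance after payment $519.47.
Month 6: interest $5.50; balance after payment $0.00.

6 payments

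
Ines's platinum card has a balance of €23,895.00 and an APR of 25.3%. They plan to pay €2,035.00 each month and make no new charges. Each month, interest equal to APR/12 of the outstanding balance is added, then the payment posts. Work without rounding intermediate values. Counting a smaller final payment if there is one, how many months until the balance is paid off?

14 months

Monthly rate r = 25.3%/12 = 2.10833% = 0.0210833.
Recurrence: B ← B·(1+r) − €2,035.00.
Month 1: interest €503.79; balance after payment €22,363.79.
Month 2: interest €471.50; balance after payment €20,800.29.
Closed form: n = −ln(1 − rB₀/P)/ln(1+r) = −ln(0.75244)/ln(1.02108) ≈ 13.633, so the balance reaches zero during payment 14.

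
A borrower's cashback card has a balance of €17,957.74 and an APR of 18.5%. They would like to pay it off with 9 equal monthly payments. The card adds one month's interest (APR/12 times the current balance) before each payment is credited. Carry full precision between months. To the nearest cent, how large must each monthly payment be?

Monthly rate r = 18.5%/12 = 1.54167% = 0.0154167.
Level-payment amortization: P = B₀·r / (1 − (1+r)^(−n)) = 17957.74·0.0154167 / (1 − 1.01542^(−9)).
Denominator 1 − (1+r)^(−9) = 0.12863239.
P = 276.848 / 0.12863239 ≈ 2152.25.

€2,152.25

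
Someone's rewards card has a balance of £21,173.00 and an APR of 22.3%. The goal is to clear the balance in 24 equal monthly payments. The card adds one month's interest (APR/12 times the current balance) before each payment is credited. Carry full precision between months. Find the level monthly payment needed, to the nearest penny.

Monthly rate r = 22.3%/12 = 1.85833% = 0.0185833.
Level-payment amortization: P = B₀·r / (1 − (1+r)^(−n)) = 21173.00·0.0185833 / (1 − 1.01858^(−24)).
Denominator 1 − (1+r)^(−24) = 0.357190298.
P = 393.465 / 0.357190298 ≈ 1101.56.

£1,101.56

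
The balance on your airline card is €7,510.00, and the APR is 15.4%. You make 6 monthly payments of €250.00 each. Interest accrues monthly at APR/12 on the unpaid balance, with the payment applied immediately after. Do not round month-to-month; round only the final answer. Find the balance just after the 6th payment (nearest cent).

Monthly rate r = 15.4%/12 = 1.28333% = 0.0128333.
Each month: B ← B·(1+r) − €250.00.
Month 1: interest €96.38; balance after payment €7,356.38.
Month 2: interest €94.41; balance after payment €7,200.79.
Month 3: interest €92.41; balance after payment €7,043.20.
Month 4: interest €90.39; balance after payment €6,883.58.
Month 5: interest €88.34; balance after payment €6,721.92.
Month 6: interest €86.26; balance after payment €6,558.19.

€6,558.19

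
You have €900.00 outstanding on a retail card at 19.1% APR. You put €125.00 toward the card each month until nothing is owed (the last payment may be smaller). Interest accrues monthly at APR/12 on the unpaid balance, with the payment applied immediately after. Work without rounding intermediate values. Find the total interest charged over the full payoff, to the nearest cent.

€63.67

Monthly rate r = 19.1%/12 = 1.59167% = 0.0159167.
Payoff takes n = ⌈−ln(1 − rB₀/P)/ln(1+r)⌉ = ⌈7.708⌉ = 8 payments; the last is €88.67.
Total paid = 7·€125.00 + €88.67 = €963.67.
Total interest = total paid − principal = €963.67 − €900.00 = €63.67.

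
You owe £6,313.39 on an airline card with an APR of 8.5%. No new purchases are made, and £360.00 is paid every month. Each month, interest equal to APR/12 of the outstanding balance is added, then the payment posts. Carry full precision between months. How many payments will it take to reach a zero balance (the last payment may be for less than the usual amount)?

Monthly rate r = 8.5%/12 = 0.708333% = 0.00708333.
Recurrence: B ← B·(1+r) − £360.00.
Month 1: interest £44.72; balance after payment £5,998.11.
Month 2: interest £42.49; balance after payment £5,680.60.
Closed form: n = −ln(1 − rB₀/P)/ln(1+r) = −ln(0.87578)/ln(1.00708) ≈ 18.792, so the balance reaches zero during payment 19.

19 payments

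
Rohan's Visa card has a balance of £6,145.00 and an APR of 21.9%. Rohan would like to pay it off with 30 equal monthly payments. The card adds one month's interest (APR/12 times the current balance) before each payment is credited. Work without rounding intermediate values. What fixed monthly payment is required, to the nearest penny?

Monthly rate r = 21.9%/12 = 1.825% = 0.01825.
Level-payment amortization: P = B₀·r / (1 − (1+r)^(−n)) = 6145.00·0.01825 / (1 − 1.01825^(−30)).
Denominator 1 − (1+r)^(−30) = 0.418744016.
P = 112.146 / 0.418744016 ≈ 267.82.

£267.82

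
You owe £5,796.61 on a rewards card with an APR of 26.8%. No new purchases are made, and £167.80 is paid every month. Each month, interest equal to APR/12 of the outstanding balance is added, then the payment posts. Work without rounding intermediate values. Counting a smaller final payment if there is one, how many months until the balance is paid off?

Monthly rate r = 26.8%/12 = 2.23333% = 0.0223333.
Recurrence: B ← B·(1+r) − £167.80.
Month 1: interest £129.46; balance after payment £5,758.27.
Month 2: interest £128.60; balance after payment £5,719.07.
Closed form: n = −ln(1 − rB₀/P)/ln(1+r) = −ln(0.2285)/ln(1.02233) ≈ 66.835, so the balance reaches zero during payment 67.

67 months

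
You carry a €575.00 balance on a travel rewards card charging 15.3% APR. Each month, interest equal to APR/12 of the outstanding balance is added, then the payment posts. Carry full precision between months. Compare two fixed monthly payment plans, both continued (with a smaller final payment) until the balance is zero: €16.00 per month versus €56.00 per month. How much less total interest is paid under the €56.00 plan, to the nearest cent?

Monthly rate r = 15.3%/12 = 1.275% = 0.01275.
At €16.00/mo: n = ⌈−ln(1 − rB₀/P)/ln(1+r)⌉ = 49 payments (last €6.00); total interest = total paid − €575.00 = €199.00.
At €56.00/mo: 12 payments (last €4.23); total interest €45.23.
Interest saved = €199.00 − €45.23 = €153.77.

€153.77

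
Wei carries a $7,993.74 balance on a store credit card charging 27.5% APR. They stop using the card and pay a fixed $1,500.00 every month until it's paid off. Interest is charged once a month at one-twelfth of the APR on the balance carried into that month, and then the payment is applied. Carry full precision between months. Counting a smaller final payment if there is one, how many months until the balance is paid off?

6 months

Monthly rate r = 27.5%/12 = 2.29167% = 0.0229167.
Recurrence: B ← B·(1+r) − $1,500.00.
Month 1: interest $183.19; balance after payment $6,676.93.
Month 2: interest $153.01; balance after payment $5,329.94.
Month 3: interest $122.14; balance after payment $3,952.09.
Month 4: interest $90.57; balance after payment $2,542.66.
Month 5: interest $58.27; balance after payment $1,100.93.
Month 6: interest $25.23; balance after payment $0.00.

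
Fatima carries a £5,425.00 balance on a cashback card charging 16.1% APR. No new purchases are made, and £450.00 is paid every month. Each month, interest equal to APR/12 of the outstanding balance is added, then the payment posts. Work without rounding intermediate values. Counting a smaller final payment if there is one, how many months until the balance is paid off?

Monthly rate r = 16.1%/12 = 1.34167% = 0.0134167.
Recurrence: B ← B·(1+r) − £450.00.
Month 1: interest £72.79; balance after payment £5,047.79.
Month 2: interest £67.72; balance after payment £4,665.51.
Closed form: n = −ln(1 − rB₀/P)/ln(1+r) = −ln(0.83825)/ln(1.01342) ≈ 13.238, so the balance reaches zero during payment 14.

14 payments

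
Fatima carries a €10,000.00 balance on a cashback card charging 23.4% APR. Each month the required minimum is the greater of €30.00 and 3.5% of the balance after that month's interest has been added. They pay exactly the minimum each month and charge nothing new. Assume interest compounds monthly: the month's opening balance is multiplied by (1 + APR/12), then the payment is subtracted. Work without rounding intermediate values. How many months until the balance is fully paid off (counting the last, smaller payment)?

Monthly rate r = 23.4%/12 = 1.95% = 0.0195.
While 3.5% of the post-interest balance exceeds €30.00, each month B ← (B·(1+r))·(1 − 0.035), i.e. B shrinks by the factor (1+r)·0.965 = 0.98382.
This holds for months 1–152. Entering month 153 the balance is €837.55; 3.5% of the post-interest balance is now below €30.00, so the flat €30.00 minimum applies from here.
From month 153 a fixed €30.00 at rate r clears €837.55 in 41 more payments. Total: 152 + 41 = 193 months.

193 months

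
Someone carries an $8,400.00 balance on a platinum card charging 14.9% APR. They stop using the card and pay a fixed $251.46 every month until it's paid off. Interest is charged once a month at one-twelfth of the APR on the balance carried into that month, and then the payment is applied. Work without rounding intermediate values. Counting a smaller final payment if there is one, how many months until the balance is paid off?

Monthly rate r = 14.9%/12 = 1.24167% = 0.0124167.
Recurrence: B ← B·(1+r) − $251.46.
Month 1: interest $104.30; balance after payment $8,252.84.
Month 2: interest $102.47; balance after payment $8,103.85.
Closed form: n = −ln(1 − rB₀/P)/ln(1+r) = −ln(0.58522)/ln(1.01242) ≈ 43.416, so the balance reaches zero during payment 44.

44 payments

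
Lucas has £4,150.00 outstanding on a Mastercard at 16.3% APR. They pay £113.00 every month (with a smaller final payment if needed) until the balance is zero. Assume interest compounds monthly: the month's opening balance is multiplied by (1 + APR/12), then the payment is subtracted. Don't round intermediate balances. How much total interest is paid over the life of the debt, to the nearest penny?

£1,636.38

Monthly rate r = 16.3%/12 = 1.35833% = 0.0135833.
Payoff takes n = ⌈−ln(1 − rB₀/P)/ln(1+r)⌉ = ⌈51.206⌉ = 52 payments; the last is £23.38.
Total paid = 51·£113.00 + £23.38 = £5,786.38.
Total interest = total paid − principal = £5,786.38 − £4,150.00 = £1,636.38.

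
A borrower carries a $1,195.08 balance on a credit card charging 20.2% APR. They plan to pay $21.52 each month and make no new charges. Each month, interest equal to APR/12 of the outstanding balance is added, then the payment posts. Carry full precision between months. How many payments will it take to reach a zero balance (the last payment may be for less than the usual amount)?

164 payments

Monthly rate r = 20.2%/12 = 1.68333% = 0.0168333.
Recurrence: B ← B·(1+r) − $21.52.
Month 1: interest $20.12; balance after payment $1,193.68.
Month 2: interest $20.09; balance after payment $1,192.25.
Closed form: n = −ln(1 − rB₀/P)/ln(1+r) = −ln(0.065187)/ln(1.01683) ≈ 163.569, so the balance reaches zero during payment 164.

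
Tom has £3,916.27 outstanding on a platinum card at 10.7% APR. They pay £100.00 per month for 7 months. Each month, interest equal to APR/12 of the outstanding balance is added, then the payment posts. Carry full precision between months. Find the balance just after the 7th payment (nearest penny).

£3,448.34

Monthly rate r = 10.7%/12 = 0.891667% = 0.00891667.
Each month: B ← B·(1+r) − £100.00.
Month 1: interest £34.92; balance after payment £3,851.19.
Month 2: interest £34.34; balance after payment £3,785.53.
Month 3: interest £33.75; balance after payment £3,719.28.
Month 4: interest £33.16; balance after payment £3,652.45.
Month 5: interest £32.57; balance after payment £3,585.02.
Month 6: interest £31.97; balance after payment £3,516.98.
Month 7: interest £31.36; balance after payment £3,448.34.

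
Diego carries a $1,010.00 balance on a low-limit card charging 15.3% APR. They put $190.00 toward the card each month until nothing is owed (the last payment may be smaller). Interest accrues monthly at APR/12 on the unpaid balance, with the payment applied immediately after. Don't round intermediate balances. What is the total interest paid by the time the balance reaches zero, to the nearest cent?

$42.81

Monthly rate r = 15.3%/12 = 1.275% = 0.01275.
Payoff takes n = ⌈−ln(1 − rB₀/P)/ln(1+r)⌉ = ⌈5.540⌉ = 6 payments; the last is $102.81.
Total paid = 5·$190.00 + $102.81 = $1,052.81.
Total interest = total paid − principal = $1,052.81 − $1,010.00 = $42.81.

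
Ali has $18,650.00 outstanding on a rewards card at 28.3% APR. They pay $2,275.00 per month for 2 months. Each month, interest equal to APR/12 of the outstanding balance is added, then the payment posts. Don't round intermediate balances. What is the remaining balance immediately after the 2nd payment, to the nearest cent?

$14,936.38

Monthly rate r = 28.3%/12 = 2.35833% = 0.0235833.
Each month: B ← B·(1+r) − $2,275.00.
Month 1: interest $439.83; balance after payment $16,814.83.
Month 2: interest $396.55; balance after payment $14,936.38.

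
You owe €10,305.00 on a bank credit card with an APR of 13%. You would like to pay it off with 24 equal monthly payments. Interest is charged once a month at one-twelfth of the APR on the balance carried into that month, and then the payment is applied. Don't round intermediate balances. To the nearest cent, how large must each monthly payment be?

Monthly rate r = 13%/12 = 1.08333% = 0.0108333.
Level-payment amortization: P = B₀·r / (1 − (1+r)^(−n)) = 10305.00·0.0108333 / (1 − 1.01083^(−24)).
Denominator 1 − (1+r)^(−24) = 0.227869542.
P = 111.638 / 0.227869542 ≈ 489.92.

€489.92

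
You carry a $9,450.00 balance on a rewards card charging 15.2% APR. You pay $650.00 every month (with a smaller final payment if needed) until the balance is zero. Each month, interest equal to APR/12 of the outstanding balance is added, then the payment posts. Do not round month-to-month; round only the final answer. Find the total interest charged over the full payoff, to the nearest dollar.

$1,061

Monthly rate r = 15.2%/12 = 1.26667% = 0.0126667.
Payoff takes n = ⌈−ln(1 − rB₀/P)/ln(1+r)⌉ = ⌈16.170⌉ = 17 payments; the last is $110.86.
Total paid = 16·$650.00 + $110.86 = $10,510.86.
Total interest = total paid − principal = $10,510.86 − $9,450.00 = $1,060.86.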